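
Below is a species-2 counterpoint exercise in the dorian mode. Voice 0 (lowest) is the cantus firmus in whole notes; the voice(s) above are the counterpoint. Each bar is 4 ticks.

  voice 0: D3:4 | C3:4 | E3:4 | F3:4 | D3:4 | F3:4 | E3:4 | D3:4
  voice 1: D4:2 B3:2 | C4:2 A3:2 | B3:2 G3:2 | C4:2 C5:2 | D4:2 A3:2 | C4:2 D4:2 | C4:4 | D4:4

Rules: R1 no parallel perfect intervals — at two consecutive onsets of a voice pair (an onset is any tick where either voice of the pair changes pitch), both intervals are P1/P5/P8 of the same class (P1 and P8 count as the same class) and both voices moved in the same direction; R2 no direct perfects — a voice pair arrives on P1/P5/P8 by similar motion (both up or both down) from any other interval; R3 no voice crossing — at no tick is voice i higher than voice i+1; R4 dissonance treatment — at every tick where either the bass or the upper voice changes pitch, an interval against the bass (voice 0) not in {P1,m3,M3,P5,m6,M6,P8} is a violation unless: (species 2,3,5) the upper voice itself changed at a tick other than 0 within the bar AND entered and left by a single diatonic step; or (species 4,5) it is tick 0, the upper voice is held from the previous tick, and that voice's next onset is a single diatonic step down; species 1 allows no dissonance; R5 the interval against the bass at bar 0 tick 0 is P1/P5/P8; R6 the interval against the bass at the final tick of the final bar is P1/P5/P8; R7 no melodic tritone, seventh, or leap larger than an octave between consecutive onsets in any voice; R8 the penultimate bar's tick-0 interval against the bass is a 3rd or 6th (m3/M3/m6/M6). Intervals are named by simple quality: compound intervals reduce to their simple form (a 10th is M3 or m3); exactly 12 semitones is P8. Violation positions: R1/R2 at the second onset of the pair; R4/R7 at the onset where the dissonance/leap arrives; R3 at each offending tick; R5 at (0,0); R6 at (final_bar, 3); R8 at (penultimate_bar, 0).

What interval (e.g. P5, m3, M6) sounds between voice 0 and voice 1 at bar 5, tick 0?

voice 0=F3 voice 1=C4 -> P5

P5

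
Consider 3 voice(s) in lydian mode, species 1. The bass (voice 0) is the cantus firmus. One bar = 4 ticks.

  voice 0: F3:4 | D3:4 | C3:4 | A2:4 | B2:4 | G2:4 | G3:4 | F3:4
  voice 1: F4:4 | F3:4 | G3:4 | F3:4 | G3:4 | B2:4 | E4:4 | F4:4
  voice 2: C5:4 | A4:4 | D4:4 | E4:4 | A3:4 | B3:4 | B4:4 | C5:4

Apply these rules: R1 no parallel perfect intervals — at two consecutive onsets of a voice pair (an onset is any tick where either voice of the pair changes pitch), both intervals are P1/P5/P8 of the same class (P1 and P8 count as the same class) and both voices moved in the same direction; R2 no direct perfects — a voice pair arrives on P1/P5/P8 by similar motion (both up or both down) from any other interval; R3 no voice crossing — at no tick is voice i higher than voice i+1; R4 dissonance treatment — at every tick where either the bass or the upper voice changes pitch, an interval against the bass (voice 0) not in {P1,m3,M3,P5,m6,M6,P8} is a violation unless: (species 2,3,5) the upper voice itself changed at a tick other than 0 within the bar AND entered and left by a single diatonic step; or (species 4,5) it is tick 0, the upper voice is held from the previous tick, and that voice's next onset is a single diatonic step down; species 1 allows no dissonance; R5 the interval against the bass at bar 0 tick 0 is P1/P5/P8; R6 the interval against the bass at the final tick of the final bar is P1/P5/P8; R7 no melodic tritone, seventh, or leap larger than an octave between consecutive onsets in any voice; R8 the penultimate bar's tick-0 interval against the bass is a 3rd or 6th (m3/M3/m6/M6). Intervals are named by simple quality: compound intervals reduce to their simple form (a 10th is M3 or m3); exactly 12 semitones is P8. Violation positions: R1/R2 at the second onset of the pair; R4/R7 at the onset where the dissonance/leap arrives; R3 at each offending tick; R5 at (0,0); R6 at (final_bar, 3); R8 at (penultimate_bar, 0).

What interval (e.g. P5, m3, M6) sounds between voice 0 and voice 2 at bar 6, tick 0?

M3

voice 0=G3 voice 2=B4 -> M3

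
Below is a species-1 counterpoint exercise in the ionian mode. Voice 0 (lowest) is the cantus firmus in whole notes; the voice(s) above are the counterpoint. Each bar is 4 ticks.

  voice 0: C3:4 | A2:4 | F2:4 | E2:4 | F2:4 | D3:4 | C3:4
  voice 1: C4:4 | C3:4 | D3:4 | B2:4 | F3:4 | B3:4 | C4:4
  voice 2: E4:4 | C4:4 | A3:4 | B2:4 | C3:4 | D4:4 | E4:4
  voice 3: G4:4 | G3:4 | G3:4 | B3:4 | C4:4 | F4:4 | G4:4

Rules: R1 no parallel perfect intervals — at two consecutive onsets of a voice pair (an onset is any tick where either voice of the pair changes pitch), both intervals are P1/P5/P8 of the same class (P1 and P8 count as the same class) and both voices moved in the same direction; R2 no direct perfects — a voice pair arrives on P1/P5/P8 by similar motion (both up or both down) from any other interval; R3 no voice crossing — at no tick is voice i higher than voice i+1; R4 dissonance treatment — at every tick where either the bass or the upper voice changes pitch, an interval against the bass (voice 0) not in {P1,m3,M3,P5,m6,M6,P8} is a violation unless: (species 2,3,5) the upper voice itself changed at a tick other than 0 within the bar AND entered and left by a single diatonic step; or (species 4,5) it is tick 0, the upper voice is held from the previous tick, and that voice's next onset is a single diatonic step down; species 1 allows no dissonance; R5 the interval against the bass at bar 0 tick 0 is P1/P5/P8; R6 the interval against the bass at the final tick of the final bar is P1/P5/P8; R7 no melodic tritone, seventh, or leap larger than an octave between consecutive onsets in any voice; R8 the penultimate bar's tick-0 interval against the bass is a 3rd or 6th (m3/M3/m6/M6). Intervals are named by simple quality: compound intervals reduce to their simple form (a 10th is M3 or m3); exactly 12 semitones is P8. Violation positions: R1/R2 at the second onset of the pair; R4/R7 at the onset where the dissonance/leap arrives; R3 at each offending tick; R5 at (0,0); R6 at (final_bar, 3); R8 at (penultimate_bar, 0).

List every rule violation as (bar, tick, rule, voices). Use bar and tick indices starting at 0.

bar 0: v0=C3 v1=C4 v2=E4 v3=G4 downbeat P5
bar 1: v0=A2 v1=C3 v2=C4 v3=G3 downbeat m7
bar 2: v0=F2 v1=D3 v2=A3 v3=G3 downbeat M2
bar 3: v0=E2 v1=B2 v2=B2 v3=B3 downbeat P5
bar 4: v0=F2 v1=F3 v2=C3 v3=C4 downbeat P5
bar 5: v0=D3 v1=B3 v2=D4 v3=F4 downbeat m3
bar 6: v0=C3 v1=C4 v2=E4 v3=G4 downbeat P5
  -> R5 @ bar 0 tick 0 v(0, 2): opens on M3
  -> R1 @ bar 1 tick 0 v(1, 3): C4/G4 P5 -> C3/G3 P5 similar
  -> R2 @ bar 1 tick 0 v(1, 2): C4/E4 M3 -> C3/C4 P8 similar
  -> R3 @ bar 1 tick 0 v(2, 3): C4 above G3
  -> R4 @ bar 1 tick 0 v(0, 3): A2/G3 m7 untreated
  -> R3 @ bar 1 tick 1 v(2, 3): C4 above G3
  -> R3 @ bar 1 tick 2 v(2, 3): C4 above G3
  -> R3 @ bar 1 tick 3 v(2, 3): C4 above G3
  -> R3 @ bar 2 tick 0 v(2, 3): A3 above G3
  -> R4 @ bar 2 tick 0 v(0, 3): F2/G3 M2 untreated
  -> R3 @ bar 2 tick 1 v(2, 3): A3 above G3
  -> R3 @ bar 2 tick 2 v(2, 3): A3 above G3
  -> R3 @ bar 2 tick 3 v(2, 3): A3 above G3
  -> R2 @ bar 3 tick 0 v(0, 1): F2/D3 M6 -> E2/B2 P5 similar
  -> R2 @ bar 3 tick 0 v(0, 2): F2/A3 M3 -> E2/B2 P5 similar
  -> R2 @ bar 3 tick 0 v(1, 2): D3/A3 P5 -> B2/B2 P1 similar
  -> R7 @ bar 3 tick 0 v(2,): A3->B2 leap 10st
  -> R1 @ bar 4 tick 0 v(0, 2): E2/B2 P5 -> F2/C3 P5 similar
  -> R1 @ bar 4 tick 0 v(0, 3): E2/B3 P5 -> F2/C4 P5 similar
  -> R1 @ bar 4 tick 0 v(2, 3): B2/B3 P8 -> C3/C4 P8 similar
  -> R2 @ bar 4 tick 0 v(0, 1): E2/B2 P5 -> F2/F3 P8 similar
  -> R2 @ bar 4 tick 0 v(1, 3): B2/B3 P8 -> F3/C4 P5 similar
  -> R3 @ bar 4 tick 0 v(1, 2): F3 above C3
  -> R7 @ bar 4 tick 0 v(1,): B2->F3 leap 6st
  -> R3 @ bar 4 tick 1 v(1, 2): F3 above C3
  -> R3 @ bar 4 tick 2 v(1, 2): F3 above C3
  -> R3 @ bar 4 tick 3 v(1, 2): F3 above C3
  -> R2 @ bar 5 tick 0 v(0, 2): F2/C3 P5 -> D3/D4 P8 similar
  -> R7 @ bar 5 tick 0 v(1,): F3->B3 leap 6st
  -> R7 @ bar 5 tick 0 v(2,): C3->D4 leap 14st
  -> R8 @ bar 5 tick 0 v(0, 2): penult P8 not 3rd/6th
  -> R2 @ bar 6 tick 0 v(1, 3): B3/F4 TT -> C4/G4 P5 similar
  -> R6 @ bar 6 tick 3 v(0, 2): closes on M3

(0, 0, R5, (0, 2))
(1, 0, R1, (1, 3))
(1, 0, R2, (1, 2))
(1, 0, R3, (2, 3))
(1, 0, R4, (0, 3))
(1, 1, R3, (2, 3))
(1, 2, R3, (2, 3))
(1, 3, R3, (2, 3))
(2, 0, R3, (2, 3))
(2, 0, R4, (0, 3))
(2, 1, R3, (2, 3))
(2, 2, R3, (2, 3))
(2, 3, R3, (2, 3))
(3, 0, R2, (0, 1))
(3, 0, R2, (0, 2))
(3, 0, R2, (1, 2))
(3, 0, R7, (2,))
(4, 0, R1, (0, 2))
(4, 0, R1, (0, 3))
(4, 0, R1, (2, 3))
(4, 0, R2, (0, 1))
(4, 0, R2, (1, 3))
(4, 0, R3, (1, 2))
(4, 0, R7, (1,))
(4, 1, R3, (1, 2))
(4, 2, R3, (1, 2))
(4, 3, R3, (1, 2))
(5, 0, R2, (0, 2))
(5, 0, R7, (1,))
(5, 0, R7, (2,))
(5, 0, R8, (0, 2))
(6, 0, R2, (1, 3))
(6, 3, R6, (0, 2))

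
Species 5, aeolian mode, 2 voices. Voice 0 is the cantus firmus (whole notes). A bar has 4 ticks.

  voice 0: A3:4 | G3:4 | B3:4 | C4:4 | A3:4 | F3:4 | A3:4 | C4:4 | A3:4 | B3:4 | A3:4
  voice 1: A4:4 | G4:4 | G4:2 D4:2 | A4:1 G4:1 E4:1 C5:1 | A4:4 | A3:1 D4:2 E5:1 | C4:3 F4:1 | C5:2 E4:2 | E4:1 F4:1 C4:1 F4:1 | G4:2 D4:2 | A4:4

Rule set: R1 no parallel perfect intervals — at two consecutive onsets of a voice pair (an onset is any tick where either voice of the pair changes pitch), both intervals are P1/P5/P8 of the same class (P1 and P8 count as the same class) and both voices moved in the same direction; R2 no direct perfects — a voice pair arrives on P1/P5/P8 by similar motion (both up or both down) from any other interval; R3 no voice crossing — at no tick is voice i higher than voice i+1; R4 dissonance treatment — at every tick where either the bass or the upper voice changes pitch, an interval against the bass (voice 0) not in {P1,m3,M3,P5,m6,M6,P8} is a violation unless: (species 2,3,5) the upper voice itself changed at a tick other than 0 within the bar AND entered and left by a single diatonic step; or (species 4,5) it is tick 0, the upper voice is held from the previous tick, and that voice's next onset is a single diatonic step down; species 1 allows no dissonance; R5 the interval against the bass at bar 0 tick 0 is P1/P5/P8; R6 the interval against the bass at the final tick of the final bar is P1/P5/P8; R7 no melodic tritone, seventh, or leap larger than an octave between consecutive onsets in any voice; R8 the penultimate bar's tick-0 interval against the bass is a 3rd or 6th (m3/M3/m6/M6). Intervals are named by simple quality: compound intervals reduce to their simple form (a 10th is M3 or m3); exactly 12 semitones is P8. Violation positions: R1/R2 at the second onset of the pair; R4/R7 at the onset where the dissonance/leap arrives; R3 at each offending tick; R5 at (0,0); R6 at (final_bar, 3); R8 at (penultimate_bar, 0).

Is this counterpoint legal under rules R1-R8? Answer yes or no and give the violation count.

bar 0: v0=A3 v1=A4 (P8)
bar 1: v0=G3 v1=G4 (P8)
bar 2: v0=B3 v1=G4 (m6)
bar 3: v0=C4 v1=A4 (M6)
bar 4: v0=A3 v1=A4 (P8)
bar 5: v0=F3 v1=A3 (M3)
bar 6: v0=A3 v1=C4 (m3)
bar 7: v0=C4 v1=C5 (P8)
bar 8: v0=A3 v1=E4 (P5)
bar 9: v0=B3 v1=G4 (m6)
bar 10: v0=A3 v1=A4 (P8)
  R1 @ bar1.0: A3/A4 P8 -> G3/G4 P8 similar
  R1 @ bar4.0: C4/C5 P8 -> A3/A4 P8 similar
  R4 @ bar5.3: F3/E5 M7 untreated
  R7 @ bar5.3: D4->E5 leap 14st
  R7 @ bar6.0: E5->C4 leap 16st
  R2 @ bar7.0: A3/F4 m6 -> C4/C5 P8 similar

No (6 violations)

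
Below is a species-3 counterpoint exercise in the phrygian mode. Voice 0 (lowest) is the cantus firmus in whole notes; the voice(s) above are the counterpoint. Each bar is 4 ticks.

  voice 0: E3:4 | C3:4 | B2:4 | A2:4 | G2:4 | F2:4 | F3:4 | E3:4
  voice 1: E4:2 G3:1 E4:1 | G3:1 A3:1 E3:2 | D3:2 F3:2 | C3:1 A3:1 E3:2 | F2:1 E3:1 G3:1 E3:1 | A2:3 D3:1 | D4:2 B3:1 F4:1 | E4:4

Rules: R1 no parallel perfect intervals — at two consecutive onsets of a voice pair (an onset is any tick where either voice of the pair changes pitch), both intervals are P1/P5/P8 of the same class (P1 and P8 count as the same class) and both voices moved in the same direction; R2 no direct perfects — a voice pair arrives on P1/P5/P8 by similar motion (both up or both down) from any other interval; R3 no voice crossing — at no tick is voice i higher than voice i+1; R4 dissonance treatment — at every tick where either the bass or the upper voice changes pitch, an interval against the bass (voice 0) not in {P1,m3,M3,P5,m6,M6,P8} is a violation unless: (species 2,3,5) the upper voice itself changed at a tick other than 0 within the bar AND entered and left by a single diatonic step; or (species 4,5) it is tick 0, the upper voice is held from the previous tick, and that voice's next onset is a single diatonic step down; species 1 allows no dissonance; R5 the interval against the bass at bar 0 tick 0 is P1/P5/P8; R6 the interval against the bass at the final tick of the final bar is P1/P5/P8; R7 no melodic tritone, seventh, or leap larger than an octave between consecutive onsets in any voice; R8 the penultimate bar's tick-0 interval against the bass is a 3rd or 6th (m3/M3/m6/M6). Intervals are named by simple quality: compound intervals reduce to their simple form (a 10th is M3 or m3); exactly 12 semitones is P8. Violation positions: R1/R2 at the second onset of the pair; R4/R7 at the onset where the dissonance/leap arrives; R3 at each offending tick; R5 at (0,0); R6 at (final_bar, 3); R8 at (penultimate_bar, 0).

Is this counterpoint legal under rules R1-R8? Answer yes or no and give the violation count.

No (9 violations)

bar 0: v0=E3 v1=E4 (P8)
bar 1: v0=C3 v1=G3 (P5)
bar 2: v0=B2 v1=D3 (m3)
bar 3: v0=A2 v1=C3 (m3)
bar 4: v0=G2 v1=F2 (M2)
bar 5: v0=F2 v1=A2 (M3)
bar 6: v0=F3 v1=D4 (M6)
bar 7: v0=E3 v1=E4 (P8)
  R2 @ bar1.0: E3/E4 P8 -> C3/G3 P5 similar
  R4 @ bar2.2: B2/F3 TT untreated
  R3 @ bar4.0: G2 above F2
  R4 @ bar4.0: G2/F2 M2 untreated
  R7 @ bar4.0: E3->F2 leap 11st
  R7 @ bar4.1: F2->E3 leap 11st
  R4 @ bar6.2: F3/B3 TT untreated
  R7 @ bar6.3: B3->F4 leap 6st
  R1 @ bar7.0: F3/F4 P8 -> E3/E4 P8 similar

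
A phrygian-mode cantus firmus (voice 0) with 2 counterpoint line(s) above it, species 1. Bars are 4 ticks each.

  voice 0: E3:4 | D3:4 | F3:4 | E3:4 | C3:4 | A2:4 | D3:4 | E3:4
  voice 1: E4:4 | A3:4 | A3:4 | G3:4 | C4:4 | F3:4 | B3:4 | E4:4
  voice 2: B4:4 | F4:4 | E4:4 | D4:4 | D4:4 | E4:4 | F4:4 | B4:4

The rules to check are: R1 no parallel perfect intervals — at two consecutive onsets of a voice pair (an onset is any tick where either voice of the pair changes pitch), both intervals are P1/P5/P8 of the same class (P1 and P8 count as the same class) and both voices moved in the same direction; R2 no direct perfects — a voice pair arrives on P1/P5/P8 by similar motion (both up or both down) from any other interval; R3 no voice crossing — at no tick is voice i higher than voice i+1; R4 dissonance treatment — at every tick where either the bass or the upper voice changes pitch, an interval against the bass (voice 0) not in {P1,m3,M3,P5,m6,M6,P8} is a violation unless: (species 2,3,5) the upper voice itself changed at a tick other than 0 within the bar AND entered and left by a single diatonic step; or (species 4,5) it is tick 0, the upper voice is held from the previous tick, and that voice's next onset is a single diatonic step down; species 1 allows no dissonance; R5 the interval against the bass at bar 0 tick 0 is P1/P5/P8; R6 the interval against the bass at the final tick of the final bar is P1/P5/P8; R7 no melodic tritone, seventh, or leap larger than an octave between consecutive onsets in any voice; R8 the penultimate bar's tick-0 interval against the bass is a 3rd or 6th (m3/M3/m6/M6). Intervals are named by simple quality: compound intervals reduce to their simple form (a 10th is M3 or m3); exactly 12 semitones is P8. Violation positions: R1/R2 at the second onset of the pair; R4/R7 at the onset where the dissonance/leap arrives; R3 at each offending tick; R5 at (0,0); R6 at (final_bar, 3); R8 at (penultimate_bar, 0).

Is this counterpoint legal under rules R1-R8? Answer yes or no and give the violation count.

bar 0: v0=E3 v1=E4 v2=B4 (P5)
bar 1: v0=D3 v1=A3 v2=F4 (m3)
bar 2: v0=F3 v1=A3 v2=E4 (M7)
bar 3: v0=E3 v1=G3 v2=D4 (m7)
bar 4: v0=C3 v1=C4 v2=D4 (M2)
bar 5: v0=A2 v1=F3 v2=E4 (P5)
bar 6: v0=D3 v1=B3 v2=F4 (m3)
bar 7: v0=E3 v1=E4 v2=B4 (P5)
  R2 @ bar1.0: E3/E4 P8 -> D3/A3 P5 similar
  R7 @ bar1.0: B4->F4 leap 6st
  R4 @ bar2.0: F3/E4 M7 untreated
  R1 @ bar3.0: A3/E4 P5 -> G3/D4 P5 similar
  R4 @ bar3.0: E3/D4 m7 untreated
  R4 @ bar4.0: C3/D4 M2 untreated
  R7 @ bar6.0: F3->B3 leap 6st
  R2 @ bar7.0: D3/B3 M6 -> E3/E4 P8 similar
  R2 @ bar7.0: D3/F4 m3 -> E3/B4 P5 similar
  R2 @ bar7.0: B3/F4 TT -> E4/B4 P5 similar
  R7 @ bar7.0: F4->B4 leap 6st

No (11 violations)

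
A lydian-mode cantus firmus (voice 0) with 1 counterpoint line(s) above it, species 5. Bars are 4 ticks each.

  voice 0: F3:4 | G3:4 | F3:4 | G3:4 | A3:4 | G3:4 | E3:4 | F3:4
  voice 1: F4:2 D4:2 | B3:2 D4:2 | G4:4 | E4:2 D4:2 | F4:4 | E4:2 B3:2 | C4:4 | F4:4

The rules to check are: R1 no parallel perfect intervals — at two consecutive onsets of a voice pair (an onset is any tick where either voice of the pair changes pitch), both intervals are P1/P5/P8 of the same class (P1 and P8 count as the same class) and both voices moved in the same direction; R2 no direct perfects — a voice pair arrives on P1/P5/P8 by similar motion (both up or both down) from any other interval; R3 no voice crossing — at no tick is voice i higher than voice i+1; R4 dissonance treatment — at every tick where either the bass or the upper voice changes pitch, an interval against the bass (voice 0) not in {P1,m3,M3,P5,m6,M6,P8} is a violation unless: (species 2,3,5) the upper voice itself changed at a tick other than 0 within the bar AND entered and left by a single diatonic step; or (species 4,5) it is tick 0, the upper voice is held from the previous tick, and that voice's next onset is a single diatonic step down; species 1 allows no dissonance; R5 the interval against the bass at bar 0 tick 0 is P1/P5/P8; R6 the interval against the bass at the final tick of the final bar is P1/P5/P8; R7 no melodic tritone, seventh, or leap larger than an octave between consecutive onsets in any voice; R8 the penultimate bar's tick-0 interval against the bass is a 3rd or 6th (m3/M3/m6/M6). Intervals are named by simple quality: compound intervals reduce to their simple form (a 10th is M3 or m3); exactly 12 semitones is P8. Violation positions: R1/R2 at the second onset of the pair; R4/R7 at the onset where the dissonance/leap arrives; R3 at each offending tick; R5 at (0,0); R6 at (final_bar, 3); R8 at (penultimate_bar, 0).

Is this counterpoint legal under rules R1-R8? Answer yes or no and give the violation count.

No (2 violations)

bar 0: v0=F3 v1=F4 (P8)
bar 1: v0=G3 v1=B3 (M3)
bar 2: v0=F3 v1=G4 (M2)
bar 3: v0=G3 v1=E4 (M6)
bar 4: v0=A3 v1=F4 (m6)
bar 5: v0=G3 v1=E4 (M6)
bar 6: v0=E3 v1=C4 (m6)
bar 7: v0=F3 v1=F4 (P8)
  R4 @ bar2.0: F3/G4 M2 untreated
  R2 @ bar7.0: E3/C4 m6 -> F3/F4 P8 similar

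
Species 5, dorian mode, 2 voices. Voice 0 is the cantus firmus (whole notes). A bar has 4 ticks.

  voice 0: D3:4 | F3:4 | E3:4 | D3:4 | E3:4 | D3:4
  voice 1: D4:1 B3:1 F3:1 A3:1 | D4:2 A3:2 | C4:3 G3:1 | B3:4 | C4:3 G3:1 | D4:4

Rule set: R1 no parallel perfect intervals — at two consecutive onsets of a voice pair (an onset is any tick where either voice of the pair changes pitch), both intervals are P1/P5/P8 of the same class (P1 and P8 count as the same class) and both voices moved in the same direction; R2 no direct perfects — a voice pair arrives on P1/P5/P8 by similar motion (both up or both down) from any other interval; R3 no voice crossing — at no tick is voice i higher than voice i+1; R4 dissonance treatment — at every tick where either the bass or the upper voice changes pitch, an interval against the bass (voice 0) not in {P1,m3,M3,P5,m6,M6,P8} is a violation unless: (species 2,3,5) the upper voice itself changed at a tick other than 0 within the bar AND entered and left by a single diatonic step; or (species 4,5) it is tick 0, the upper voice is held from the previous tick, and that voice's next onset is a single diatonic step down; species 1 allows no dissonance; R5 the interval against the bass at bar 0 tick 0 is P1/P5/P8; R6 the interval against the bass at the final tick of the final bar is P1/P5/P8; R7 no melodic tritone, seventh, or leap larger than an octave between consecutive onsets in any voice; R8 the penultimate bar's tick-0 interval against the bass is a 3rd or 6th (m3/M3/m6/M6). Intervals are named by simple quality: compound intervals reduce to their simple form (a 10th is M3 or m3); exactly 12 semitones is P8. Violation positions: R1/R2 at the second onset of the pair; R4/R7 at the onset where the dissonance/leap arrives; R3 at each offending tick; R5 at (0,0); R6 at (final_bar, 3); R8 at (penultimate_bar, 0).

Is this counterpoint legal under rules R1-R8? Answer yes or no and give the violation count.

bar 0: v0=D3 v1=D4 (P8)
bar 1: v0=F3 v1=D4 (M6)
bar 2: v0=E3 v1=C4 (m6)
bar 3: v0=D3 v1=B3 (M6)
bar 4: v0=E3 v1=C4 (m6)
bar 5: v0=D3 v1=D4 (P8)
  R7 @ bar0.2: B3->F3 leap 6st

No (1 violations)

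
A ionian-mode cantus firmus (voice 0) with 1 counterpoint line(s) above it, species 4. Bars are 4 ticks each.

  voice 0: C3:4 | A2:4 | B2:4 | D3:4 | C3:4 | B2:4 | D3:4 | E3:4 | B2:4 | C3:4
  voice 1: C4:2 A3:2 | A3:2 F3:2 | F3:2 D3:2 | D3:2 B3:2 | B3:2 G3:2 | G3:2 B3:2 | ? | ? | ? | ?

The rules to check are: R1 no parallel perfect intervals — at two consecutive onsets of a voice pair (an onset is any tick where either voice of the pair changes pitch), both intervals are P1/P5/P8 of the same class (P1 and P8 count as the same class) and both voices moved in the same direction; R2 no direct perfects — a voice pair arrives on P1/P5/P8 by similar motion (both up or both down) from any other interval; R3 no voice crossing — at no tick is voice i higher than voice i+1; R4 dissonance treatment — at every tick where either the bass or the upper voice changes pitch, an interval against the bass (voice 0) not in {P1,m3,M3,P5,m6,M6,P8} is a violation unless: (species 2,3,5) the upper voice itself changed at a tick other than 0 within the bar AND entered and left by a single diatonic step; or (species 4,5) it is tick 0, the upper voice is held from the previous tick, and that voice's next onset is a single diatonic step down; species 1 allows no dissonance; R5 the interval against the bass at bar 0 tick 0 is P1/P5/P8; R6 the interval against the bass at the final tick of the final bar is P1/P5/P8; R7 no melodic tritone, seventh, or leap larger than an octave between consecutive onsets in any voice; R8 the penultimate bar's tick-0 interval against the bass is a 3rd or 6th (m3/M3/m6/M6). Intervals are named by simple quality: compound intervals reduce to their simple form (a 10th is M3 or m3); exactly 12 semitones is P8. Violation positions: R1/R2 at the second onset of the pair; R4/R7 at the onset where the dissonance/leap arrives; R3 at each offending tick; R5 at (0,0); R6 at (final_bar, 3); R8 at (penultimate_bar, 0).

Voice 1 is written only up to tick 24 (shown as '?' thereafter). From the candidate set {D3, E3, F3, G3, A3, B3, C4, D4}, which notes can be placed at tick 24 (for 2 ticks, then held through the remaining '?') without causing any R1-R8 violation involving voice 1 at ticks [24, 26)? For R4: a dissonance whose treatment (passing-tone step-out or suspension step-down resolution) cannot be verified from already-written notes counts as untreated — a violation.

{A3, B3, D3}

D3: legal
E3: violates R4
F3: violates R7
G3: violates R4
A3: legal
B3: legal
C4: violates R4
D4: violates R1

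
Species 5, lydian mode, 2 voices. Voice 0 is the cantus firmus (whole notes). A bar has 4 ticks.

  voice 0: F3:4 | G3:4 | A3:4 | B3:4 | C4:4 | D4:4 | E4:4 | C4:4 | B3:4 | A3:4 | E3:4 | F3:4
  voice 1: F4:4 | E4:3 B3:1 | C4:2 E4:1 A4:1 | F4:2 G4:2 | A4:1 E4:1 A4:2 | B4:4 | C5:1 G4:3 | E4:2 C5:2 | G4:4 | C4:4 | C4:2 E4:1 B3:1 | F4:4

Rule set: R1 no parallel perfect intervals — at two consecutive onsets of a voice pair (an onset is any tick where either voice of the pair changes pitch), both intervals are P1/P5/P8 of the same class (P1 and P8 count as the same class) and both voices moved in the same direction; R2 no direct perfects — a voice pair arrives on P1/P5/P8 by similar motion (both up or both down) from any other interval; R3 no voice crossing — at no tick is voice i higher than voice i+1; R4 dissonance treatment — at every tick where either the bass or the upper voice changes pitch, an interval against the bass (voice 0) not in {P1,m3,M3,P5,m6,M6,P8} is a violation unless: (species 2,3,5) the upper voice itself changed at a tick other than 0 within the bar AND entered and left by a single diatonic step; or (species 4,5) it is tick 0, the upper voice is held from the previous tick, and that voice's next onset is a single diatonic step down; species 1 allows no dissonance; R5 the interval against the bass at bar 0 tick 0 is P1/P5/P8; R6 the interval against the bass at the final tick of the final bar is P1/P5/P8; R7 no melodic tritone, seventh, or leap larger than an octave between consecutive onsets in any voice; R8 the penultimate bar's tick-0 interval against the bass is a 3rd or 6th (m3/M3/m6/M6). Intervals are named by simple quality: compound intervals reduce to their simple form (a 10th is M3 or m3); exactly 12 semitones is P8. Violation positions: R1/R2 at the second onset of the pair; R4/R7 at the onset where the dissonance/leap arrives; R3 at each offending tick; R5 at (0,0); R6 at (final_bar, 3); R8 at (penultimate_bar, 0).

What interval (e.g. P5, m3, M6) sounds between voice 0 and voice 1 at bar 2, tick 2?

voice 0=A3 voice 1=E4 -> P5

P5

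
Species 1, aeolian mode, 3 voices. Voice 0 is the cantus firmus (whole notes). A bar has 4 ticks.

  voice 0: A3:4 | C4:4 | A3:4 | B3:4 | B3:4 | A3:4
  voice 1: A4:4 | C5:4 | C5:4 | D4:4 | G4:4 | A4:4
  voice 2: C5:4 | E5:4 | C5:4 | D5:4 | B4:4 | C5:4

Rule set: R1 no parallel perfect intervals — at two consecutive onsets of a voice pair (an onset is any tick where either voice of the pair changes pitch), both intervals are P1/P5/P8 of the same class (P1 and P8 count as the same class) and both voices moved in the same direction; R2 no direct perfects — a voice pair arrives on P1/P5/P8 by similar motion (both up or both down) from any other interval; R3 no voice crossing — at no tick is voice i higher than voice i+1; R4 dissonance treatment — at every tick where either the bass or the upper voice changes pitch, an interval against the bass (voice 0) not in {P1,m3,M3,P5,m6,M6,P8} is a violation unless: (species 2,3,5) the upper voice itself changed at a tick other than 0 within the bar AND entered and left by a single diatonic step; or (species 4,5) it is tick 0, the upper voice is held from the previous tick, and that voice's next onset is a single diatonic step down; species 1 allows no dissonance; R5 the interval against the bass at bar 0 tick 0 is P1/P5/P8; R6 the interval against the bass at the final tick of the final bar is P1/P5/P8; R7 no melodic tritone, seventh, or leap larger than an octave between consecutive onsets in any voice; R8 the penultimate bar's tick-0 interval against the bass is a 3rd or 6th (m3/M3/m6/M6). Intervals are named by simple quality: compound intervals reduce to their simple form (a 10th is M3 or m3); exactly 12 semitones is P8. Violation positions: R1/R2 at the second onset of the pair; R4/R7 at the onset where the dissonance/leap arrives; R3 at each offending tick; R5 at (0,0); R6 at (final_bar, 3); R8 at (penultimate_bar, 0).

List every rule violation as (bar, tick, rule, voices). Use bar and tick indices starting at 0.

(0, 0, R5, (0, 2))
(1, 0, R1, (0, 1))
(3, 0, R7, (1,))
(4, 0, R8, (0, 2))
(5, 3, R6, (0, 2))

bar 0: v0=A3 v1=A4 v2=C5 downbeat m3
bar 1: v0=C4 v1=C5 v2=E5 downbeat M3
bar 2: v0=A3 v1=C5 v2=C5 downbeat m3
bar 3: v0=B3 v1=D4 v2=D5 downbeat m3
bar 4: v0=B3 v1=G4 v2=B4 downbeat P8
bar 5: v0=A3 v1=A4 v2=C5 downbeat m3
  -> R5 @ bar 0 tick 0 v(0, 2): opens on m3
  -> R1 @ bar 1 tick 0 v(0, 1): A3/A4 P8 -> C4/C5 P8 similar
  -> R7 @ bar 3 tick 0 v(1,): C5->D4 leap 10st
  -> R8 @ bar 4 tick 0 v(0, 2): penult P8 not 3rd/6th
  -> R6 @ bar 5 tick 3 v(0, 2): closes on m3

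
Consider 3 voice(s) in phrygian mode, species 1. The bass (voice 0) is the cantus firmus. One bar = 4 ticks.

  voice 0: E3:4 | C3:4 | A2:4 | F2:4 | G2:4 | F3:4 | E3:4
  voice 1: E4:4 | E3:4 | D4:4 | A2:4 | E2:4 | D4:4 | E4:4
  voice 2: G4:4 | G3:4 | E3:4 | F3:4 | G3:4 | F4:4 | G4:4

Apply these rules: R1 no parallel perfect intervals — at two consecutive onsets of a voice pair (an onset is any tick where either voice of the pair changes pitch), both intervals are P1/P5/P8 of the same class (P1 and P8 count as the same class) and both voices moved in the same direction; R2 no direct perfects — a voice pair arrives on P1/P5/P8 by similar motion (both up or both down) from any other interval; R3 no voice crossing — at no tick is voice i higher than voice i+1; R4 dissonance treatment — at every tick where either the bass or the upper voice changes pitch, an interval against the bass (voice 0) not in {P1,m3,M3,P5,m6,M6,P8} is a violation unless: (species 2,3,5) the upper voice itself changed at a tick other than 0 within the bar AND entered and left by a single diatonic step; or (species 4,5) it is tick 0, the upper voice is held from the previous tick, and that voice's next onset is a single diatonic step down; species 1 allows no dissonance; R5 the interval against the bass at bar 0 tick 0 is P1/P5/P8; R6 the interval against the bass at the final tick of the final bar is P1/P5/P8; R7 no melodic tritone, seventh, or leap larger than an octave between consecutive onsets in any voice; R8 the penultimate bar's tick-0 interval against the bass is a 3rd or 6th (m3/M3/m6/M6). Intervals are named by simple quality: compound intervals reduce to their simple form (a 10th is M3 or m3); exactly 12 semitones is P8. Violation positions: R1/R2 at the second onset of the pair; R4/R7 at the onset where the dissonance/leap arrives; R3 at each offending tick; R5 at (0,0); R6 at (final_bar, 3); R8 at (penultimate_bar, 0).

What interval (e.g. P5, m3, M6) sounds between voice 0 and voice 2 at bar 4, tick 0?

voice 0=G2 voice 2=G3 -> P8

P8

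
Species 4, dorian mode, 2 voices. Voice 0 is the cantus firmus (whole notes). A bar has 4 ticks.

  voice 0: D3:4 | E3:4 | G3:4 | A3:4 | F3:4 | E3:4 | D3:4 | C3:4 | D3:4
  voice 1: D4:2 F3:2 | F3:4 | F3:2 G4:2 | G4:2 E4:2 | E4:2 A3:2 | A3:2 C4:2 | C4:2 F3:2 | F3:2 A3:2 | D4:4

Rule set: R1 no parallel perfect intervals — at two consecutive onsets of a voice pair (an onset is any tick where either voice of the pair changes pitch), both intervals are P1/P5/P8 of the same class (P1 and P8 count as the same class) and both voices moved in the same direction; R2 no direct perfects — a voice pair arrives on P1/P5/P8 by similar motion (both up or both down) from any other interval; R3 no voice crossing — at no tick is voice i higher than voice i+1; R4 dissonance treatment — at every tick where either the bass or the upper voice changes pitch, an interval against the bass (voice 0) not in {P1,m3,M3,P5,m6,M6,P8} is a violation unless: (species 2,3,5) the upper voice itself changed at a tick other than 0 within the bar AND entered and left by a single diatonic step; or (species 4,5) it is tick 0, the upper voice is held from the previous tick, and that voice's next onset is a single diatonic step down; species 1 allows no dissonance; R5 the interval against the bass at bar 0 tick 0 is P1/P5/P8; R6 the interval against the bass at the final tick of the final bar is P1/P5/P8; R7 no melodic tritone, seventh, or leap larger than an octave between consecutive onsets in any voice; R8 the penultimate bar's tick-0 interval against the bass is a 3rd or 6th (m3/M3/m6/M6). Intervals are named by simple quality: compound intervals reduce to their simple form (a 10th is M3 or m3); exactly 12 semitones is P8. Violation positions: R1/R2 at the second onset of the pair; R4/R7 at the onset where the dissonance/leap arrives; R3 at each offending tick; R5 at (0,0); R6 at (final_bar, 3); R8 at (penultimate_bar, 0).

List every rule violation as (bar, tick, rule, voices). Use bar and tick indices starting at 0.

(1, 0, R4, (0, 1))
(2, 0, R3, (0, 1))
(2, 0, R4, (0, 1))
(2, 1, R3, (0, 1))
(2, 2, R7, (1,))
(3, 0, R4, (0, 1))
(4, 0, R4, (0, 1))
(5, 0, R4, (0, 1))
(6, 0, R4, (0, 1))
(7, 0, R4, (0, 1))
(7, 0, R8, (0, 1))
(8, 0, R2, (0, 1))

bar 0: v0=D3 v1=D4 downbeat P8
bar 1: v0=E3 v1=F3 downbeat m2
bar 2: v0=G3 v1=F3 downbeat M2
bar 3: v0=A3 v1=G4 downbeat m7
bar 4: v0=F3 v1=E4 downbeat M7
bar 5: v0=E3 v1=A3 downbeat P4
bar 6: v0=D3 v1=C4 downbeat m7
bar 7: v0=C3 v1=F3 downbeat P4
bar 8: v0=D3 v1=D4 downbeat P8
  -> R4 @ bar 1 tick 0 v(0, 1): E3/F3 m2 untreated
  -> R3 @ bar 2 tick 0 v(0, 1): G3 above F3
  -> R4 @ bar 2 tick 0 v(0, 1): G3/F3 M2 untreated
  -> R3 @ bar 2 tick 1 v(0, 1): G3 above F3
  -> R7 @ bar 2 tick 2 v(1,): F3->G4 leap 14st
  -> R4 @ bar 3 tick 0 v(0, 1): A3/G4 m7 untreated
  -> R4 @ bar 4 tick 0 v(0, 1): F3/E4 M7 untreated
  -> R4 @ bar 5 tick 0 v(0, 1): E3/A3 P4 untreated
  -> R4 @ bar 6 tick 0 v(0, 1): D3/C4 m7 untreated
  -> R4 @ bar 7 tick 0 v(0, 1): C3/F3 P4 untreated
  -> R8 @ bar 7 tick 0 v(0, 1): penult P4 not 3rd/6th
  -> R2 @ bar 8 tick 0 v(0, 1): C3/A3 M6 -> D3/D4 P8 similar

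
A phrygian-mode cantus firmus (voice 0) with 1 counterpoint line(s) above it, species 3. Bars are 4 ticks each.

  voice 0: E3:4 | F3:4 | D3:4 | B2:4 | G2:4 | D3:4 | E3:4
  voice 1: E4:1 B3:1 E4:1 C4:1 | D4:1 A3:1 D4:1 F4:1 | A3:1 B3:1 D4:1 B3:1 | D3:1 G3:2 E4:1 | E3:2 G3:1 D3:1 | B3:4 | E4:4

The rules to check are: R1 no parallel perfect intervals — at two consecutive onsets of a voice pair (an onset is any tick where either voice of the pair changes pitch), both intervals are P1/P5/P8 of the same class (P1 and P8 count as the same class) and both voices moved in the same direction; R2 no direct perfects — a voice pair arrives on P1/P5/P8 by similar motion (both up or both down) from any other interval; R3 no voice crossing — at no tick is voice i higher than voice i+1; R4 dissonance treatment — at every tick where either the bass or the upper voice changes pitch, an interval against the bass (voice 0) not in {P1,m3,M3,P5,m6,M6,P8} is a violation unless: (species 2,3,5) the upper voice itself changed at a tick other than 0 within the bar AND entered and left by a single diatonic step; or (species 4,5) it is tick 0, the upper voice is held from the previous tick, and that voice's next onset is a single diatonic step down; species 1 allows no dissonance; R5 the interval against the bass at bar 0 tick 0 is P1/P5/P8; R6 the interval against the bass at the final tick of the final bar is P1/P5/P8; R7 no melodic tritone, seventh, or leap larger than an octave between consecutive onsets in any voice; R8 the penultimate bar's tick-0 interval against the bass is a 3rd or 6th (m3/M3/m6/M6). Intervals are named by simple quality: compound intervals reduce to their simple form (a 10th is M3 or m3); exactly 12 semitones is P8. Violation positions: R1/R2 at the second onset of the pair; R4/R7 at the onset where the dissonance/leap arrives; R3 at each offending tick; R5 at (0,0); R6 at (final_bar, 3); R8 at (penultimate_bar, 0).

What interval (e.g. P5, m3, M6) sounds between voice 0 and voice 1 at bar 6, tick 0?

P8

voice 0=E3 voice 1=E4 -> P8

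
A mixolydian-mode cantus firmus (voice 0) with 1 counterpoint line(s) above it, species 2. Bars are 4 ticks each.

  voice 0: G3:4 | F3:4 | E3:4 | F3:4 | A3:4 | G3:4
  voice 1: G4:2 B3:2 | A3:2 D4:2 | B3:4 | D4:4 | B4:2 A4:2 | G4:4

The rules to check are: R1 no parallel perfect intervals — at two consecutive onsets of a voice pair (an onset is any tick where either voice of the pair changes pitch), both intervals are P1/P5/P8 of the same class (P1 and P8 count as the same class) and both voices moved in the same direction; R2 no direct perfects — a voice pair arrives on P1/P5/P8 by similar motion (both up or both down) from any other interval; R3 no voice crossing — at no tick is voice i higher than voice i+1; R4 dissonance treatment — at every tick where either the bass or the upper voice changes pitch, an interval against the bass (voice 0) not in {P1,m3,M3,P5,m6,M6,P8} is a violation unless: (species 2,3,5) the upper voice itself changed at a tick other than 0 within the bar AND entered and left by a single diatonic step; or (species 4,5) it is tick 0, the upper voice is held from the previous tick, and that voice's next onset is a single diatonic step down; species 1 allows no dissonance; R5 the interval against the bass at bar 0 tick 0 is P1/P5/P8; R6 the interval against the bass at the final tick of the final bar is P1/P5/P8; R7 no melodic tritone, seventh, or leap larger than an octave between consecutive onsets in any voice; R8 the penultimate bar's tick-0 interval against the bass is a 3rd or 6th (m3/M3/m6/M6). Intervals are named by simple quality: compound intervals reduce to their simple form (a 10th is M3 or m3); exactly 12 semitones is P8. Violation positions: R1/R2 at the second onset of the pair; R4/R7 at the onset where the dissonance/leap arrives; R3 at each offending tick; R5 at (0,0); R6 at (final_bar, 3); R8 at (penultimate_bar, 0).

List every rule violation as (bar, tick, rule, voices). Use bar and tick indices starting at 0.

bar 0: v0=G3 v1=G4 downbeat P8
bar 1: v0=F3 v1=A3 downbeat M3
bar 2: v0=E3 v1=B3 downbeat P5
bar 3: v0=F3 v1=D4 downbeat M6
bar 4: v0=A3 v1=B4 downbeat M2
bar 5: v0=G3 v1=G4 downbeat P8
  -> R2 @ bar 2 tick 0 v(0, 1): F3/D4 M6 -> E3/B3 P5 similar
  -> R4 @ bar 4 tick 0 v(0, 1): A3/B4 M2 untreated
  -> R8 @ bar 4 tick 0 v(0, 1): penult M2 not 3rd/6th
  -> R1 @ bar 5 tick 0 v(0, 1): A3/A4 P8 -> G3/G4 P8 similar

(2, 0, R2, (0, 1))
(4, 0, R4, (0, 1))
(4, 0, R8, (0, 1))
(5, 0, R1, (0, 1))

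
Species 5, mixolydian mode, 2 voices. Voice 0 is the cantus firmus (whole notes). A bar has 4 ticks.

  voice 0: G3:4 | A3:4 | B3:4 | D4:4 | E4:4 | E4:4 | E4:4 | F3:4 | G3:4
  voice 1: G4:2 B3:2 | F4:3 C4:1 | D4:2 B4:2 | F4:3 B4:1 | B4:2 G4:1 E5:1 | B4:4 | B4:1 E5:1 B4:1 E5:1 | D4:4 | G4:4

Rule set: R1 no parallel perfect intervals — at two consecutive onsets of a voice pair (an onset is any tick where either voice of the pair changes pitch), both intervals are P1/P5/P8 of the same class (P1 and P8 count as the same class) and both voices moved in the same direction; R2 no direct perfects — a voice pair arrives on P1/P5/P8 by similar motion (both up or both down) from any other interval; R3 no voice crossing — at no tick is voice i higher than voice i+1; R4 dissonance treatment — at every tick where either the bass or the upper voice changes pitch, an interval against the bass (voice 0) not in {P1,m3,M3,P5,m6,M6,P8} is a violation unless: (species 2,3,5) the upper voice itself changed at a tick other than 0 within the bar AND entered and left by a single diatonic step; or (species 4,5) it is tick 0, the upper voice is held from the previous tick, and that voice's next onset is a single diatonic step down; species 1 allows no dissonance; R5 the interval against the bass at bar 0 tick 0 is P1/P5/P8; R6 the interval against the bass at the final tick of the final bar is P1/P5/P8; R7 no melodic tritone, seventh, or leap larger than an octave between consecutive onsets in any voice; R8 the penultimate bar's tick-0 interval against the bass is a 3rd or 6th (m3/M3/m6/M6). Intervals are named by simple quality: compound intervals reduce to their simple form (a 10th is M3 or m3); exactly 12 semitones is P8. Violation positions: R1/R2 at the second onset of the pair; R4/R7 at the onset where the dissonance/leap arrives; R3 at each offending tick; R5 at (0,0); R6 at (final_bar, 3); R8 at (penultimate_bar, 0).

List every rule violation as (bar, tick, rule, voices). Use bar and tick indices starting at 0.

bar 0: v0=G3 v1=G4 downbeat P8
bar 1: v0=A3 v1=F4 downbeat m6
bar 2: v0=B3 v1=D4 downbeat m3
bar 3: v0=D4 v1=F4 downbeat m3
bar 4: v0=E4 v1=B4 downbeat P5
bar 5: v0=E4 v1=B4 downbeat P5
bar 6: v0=E4 v1=B4 downbeat P5
bar 7: v0=F3 v1=D4 downbeat M6
bar 8: v0=G3 v1=G4 downbeat P8
  -> R7 @ bar 1 tick 0 v(1,): B3->F4 leap 6st
  -> R7 @ bar 3 tick 0 v(1,): B4->F4 leap 6st
  -> R7 @ bar 3 tick 3 v(1,): F4->B4 leap 6st
  -> R7 @ bar 7 tick 0 v(0,): E4->F3 leap 11st
  -> R7 @ bar 7 tick 0 v(1,): E5->D4 leap 14st
  -> R2 @ bar 8 tick 0 v(0, 1): F3/D4 M6 -> G3/G4 P8 similar

(1, 0, R7, (1,))
(3, 0, R7, (1,))
(3, 3, R7, (1,))
(7, 0, R7, (0,))
(7, 0, R7, (1,))
(8, 0, R2, (0, 1))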